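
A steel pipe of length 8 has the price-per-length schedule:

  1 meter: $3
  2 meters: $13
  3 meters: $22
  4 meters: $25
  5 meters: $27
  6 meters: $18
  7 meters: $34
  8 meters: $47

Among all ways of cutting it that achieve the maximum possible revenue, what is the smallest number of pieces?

Let r[k] be the best obtainable value from length k. For each k, try every first piece i and keep the best of price[i] + r[k−i].
r[1] = 3
r[2] = max(3+3, 13+0) = 13
r[3] = max(3+13, 13+3, 22+0) = 22
r[4] = max(3+22, 13+13, 22+3, 25+0) = 26
r[5] = max(3+26, 13+22, 22+13, 25+3, 27+0) = 35
r[6] = max(3+35, 13+26, 22+22, 25+13, 27+3, 18+0) = 44
r[7] = max(3+44, 13+35, 22+26, …, 18+3, 34+0) = 48
r[8] = max(3+48, 13+44, 22+35, …, 34+3, 47+0) = 57
Maximum revenue is $57.
Now minimize piece count subject to staying optimal: for each k, pieces[k] = 1 + min over i with p[i]+r[k−i]=r[k] of pieces[k−i].
pieces[5] = 2
pieces[6] = 2
pieces[7] = 3
pieces[8] = 3

3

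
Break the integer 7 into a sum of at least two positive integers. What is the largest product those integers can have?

Define g[k] = max over 1≤i<k of i · max(k−i, g[k−i]); the inner max lets the remainder stay uncut if that's better.
g[2] = 1*max(1,0) = 1*1 = 1
g[3] = max(1*2, 2*1) = 2
g[4] = max(1*3, 2*2, 3*1) = 4
g[5] = max(1*4, 2*3, 3*2, 4*1) = 6
g[6] = max(1*6, 2*4, 3*3, 4*2, 5*1) = 9
g[7] = max(1*9, 2*6, 3*4, 4*3, 5*2, 6*1) = 12
One optimal split: 3 + 2 + 2; product 3*2*2 = 12.

12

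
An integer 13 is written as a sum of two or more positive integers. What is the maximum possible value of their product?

Let f[k] be the best product for length k (with at least one cut). For each first piece i, the rest contributes max(k−i, f[k−i]).
f[2] = 1*max(1,0) = 1*1 = 1
f[3] = 1*max(2,1) = 1*2 = 2
f[4] = 2*max(2,1) = 2*2 = 4
f[5] = 2*max(3,2) = 2*3 = 6
f[6] = 3*max(3,2) = 3*3 = 9
f[7] = 2*max(5,6) = 2*6 = 12
f[8] = 2*max(6,9) = 2*9 = 18
f[9] = 3*max(6,9) = 3*9 = 27
f[10] = 2*max(8,18) = 2*18 = 36
f[11] = 2*max(9,27) = 2*27 = 54
f[12] = 3*max(9,27) = 3*27 = 81
f[13] = 2*max(11,54) = 2*54 = 108
One optimal split: 3 + 3 + 3 + 2 + 2; product 3*3*3*2*2 = 108.

108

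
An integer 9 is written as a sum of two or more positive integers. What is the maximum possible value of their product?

27

Define f[k] = max over 1≤i<k of i · max(k−i, f[k−i]); the inner max lets the remainder stay uncut if that's better.
Small cases: f[2]=1.
f[3] = max(1*2, 2*1) = 2
f[4] = max(1*3, 2*2, 3*1) = 4
f[5] = max(1*4, 2*3, 3*2, 4*1) = 6
f[6] = max(1*6, 2*4, 3*3, 4*2, 5*1) = 9
f[7] = max(1*9, 2*6, 3*4, 4*3, 5*2, 6*1) = 12
f[8] = max(1*12, 2*9, 3*6, …, 6*2, 7*1) = 18
f[9] = max(1*18, 2*12, 3*9, …, 7*2, 8*1) = 27
One optimal split: 3 + 3 + 3; product 3*3*3 = 27.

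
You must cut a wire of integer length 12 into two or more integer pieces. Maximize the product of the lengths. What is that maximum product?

81

Define P[k] = max over 1≤i<k of i · max(k−i, P[k−i]); the inner max lets the remainder stay uncut if that's better.
Small cases: P[2]=1, P[3]=2, P[4]=4, P[5]=6, P[6]=9, P[7]=12.
P[8] = 2·max(6,9) = 2·9 = 18
P[9] = 3·max(6,9) = 3·9 = 27
P[10] = 2·max(8,18) = 2·18 = 36
P[11] = 2·max(9,27) = 2·27 = 54
P[12] = 3·max(9,27) = 3·27 = 81
One optimal split: 3 + 3 + 3 + 3; product 3·3·3·3 = 81.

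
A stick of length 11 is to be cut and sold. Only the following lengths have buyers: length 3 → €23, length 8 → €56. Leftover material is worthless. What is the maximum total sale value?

79

Let best[k] be the best obtainable value from length k. For each k, try every first piece i and keep the best of price[i] + best[k−i].
best[1] = 0
best[2] = 0
best[3] = 23
best[4] = 23
best[5] = 23
best[6] = 46  (first piece 3, then best[3]=23)
best[7] = 46
best[8] = max(23+23, 56+0) = 56
best[9] = max(23+46, 56+0) = 69
best[10] = max(23+46, 56+0) = 69
best[11] = max(23+56, 56+23) = 79
One optimal cutting: 8 + 3 → €79.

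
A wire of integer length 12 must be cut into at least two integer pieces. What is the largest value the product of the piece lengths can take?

81

Define f[k] = max over 1≤i<k of i · max(k−i, f[k−i]); the inner max lets the remainder stay uncut if that's better.
Small cases: f[2]=1, f[3]=2, f[4]=4, f[5]=6, f[6]=9.
f[7] = 2*max(5,6) = 2*6 = 12
f[8] = 2*max(6,9) = 2*9 = 18
f[9] = 3*max(6,9) = 3*9 = 27
f[10] = 2*max(8,18) = 2*18 = 36
f[11] = 2*max(9,27) = 2*27 = 54
f[12] = 3*max(9,27) = 3*27 = 81
One optimal split: 3 + 3 + 3 + 3; product 3*3*3*3 = 81.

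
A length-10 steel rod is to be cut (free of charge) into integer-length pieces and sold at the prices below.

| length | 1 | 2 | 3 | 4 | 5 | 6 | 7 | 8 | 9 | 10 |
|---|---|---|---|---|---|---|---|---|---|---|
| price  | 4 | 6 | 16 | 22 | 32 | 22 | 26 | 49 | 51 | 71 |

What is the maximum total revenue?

Consider every possible first cut. R[k] is the best of p[i]+R[k−i] over all sellable i≤k.
R[1] = 4
R[2] = max(4+4, 6+0) = 8
R[3] = max(4+8, 6+4, 16+0) = 16
R[4] = max(4+16, 6+8, 16+4, 22+0) = 22
R[5] = max(4+22, 6+16, 16+8, 22+4, 32+0) = 32
R[6] = max(4+32, 6+22, 16+16, 22+8, 32+4, 22+0) = 36
R[7] = max(4+36, 6+32, 16+22, …, 22+4, 26+0) = 40
R[8] = max(4+40, 6+36, 16+32, …, 26+4, 49+0) = 49
R[9] = max(4+49, 6+40, 16+36, …, 49+4, 51+0) = 54
R[10] = max(4+54, 6+49, 16+40, …, 51+4, 71+0) = 71
Best is to sell the whole 10-unit piece uncut for $71.

71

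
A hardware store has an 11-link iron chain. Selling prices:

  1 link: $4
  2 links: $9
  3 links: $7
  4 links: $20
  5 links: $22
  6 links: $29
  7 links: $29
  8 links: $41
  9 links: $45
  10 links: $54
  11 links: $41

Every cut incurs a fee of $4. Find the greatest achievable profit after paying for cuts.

54

Let net[k] be the best obtainable value from length k. For each k, try every first piece i and keep the best of price[i] + net[k−i] minus the 4 cut fee when i<k.
net[1] = 4
net[2] = 9
net[3] = 9  (first piece 1, then net[2]=9)
net[4] = 20
net[5] = 22
net[6] = 29
net[7] = 29  (first piece 1, then net[6]=29)
net[8] = 41
net[9] = 45
net[10] = 54
net[11] = 54  (first piece 1, then net[10]=54)
One optimal plan: pieces 10 + 1 (1 cut) → $58 − $4 = $54.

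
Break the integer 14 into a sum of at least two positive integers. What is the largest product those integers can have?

Let P[k] be the best product for length k (with at least one cut). For each first piece i, the rest contributes max(k−i, P[k−i]).
Small cases: P[2]=1, P[3]=2, P[4]=4, P[5]=6, P[6]=9.
P[7] = max(1×9, 2×6, 3×4, 4×3, 5×2, 6×1) = 12
P[8] = max(1×12, 2×9, 3×6, …, 6×2, 7×1) = 18
P[9] = max(1×18, 2×12, 3×9, …, 7×2, 8×1) = 27
P[10] = max(1×27, 2×18, 3×12, …, 8×2, 9×1) = 36
P[11] = max(1×36, 2×27, 3×18, …, 9×2, 10×1) = 54
P[12] = max(1×54, 2×36, 3×27, …, 10×2, 11×1) = 81
P[13] = max(1×81, 2×54, 3×36, …, 11×2, 12×1) = 108
P[14] = max(1×108, 2×81, 3×54, …, 12×2, 13×1) = 162
One optimal split: 3 + 3 + 3 + 3 + 2; product 3×3×3×3×2 = 162.

162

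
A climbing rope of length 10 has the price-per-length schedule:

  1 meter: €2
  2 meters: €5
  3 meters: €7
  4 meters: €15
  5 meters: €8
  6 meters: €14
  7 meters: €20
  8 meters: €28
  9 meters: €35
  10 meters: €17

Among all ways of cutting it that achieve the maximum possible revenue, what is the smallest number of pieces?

Let r[k] be the best obtainable value from length k. For each k, try every first piece i and keep the best of price[i] + r[k−i].
r[1] = 2
r[2] = max(2+2, 5+0) = 5
r[3] = max(2+5, 5+2, 7+0) = 7
r[4] = max(2+7, 5+5, 7+2, 15+0) = 15
r[5] = max(2+15, 5+7, 7+5, 15+2, 8+0) = 17
r[6] = max(2+17, 5+15, 7+7, 15+5, 8+2, 14+0) = 20
r[7] = max(2+20, 5+17, 7+15, …, 14+2, 20+0) = 22
r[8] = max(2+22, 5+20, 7+17, …, 20+2, 28+0) = 30
r[9] = max(2+30, 5+22, 7+20, …, 28+2, 35+0) = 35
r[10] = max(2+35, 5+30, 7+22, …, 35+2, 17+0) = 37
Maximum revenue is €37.
Now minimize piece count subject to staying optimal: for each k, pieces[k] = 1 + min over i with p[i]+r[k−i]=r[k] of pieces[k−i].
pieces[7] = 2
pieces[8] = 2
pieces[9] = 1
pieces[10] = 2

2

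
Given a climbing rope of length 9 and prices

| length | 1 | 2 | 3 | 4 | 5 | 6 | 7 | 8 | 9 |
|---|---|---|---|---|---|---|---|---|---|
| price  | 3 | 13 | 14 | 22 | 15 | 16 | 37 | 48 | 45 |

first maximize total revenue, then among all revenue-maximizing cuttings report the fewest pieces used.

5

Consider every possible first cut. r[k] is the best of p[i]+r[k−i] over all sellable i≤k.
r[1] = 3
r[2] = 13
r[3] = 16  (first piece 1, then r[2]=13)
r[4] = 26  (first piece 2, then r[2]=13)
r[5] = 29  (first piece 1, then r[4]=26)
r[6] = 39  (first piece 2, then r[4]=26)
r[7] = 42  (first piece 1, then r[6]=39)
r[8] = 52  (first piece 2, then r[6]=39)
r[9] = 55  (first piece 1, then r[8]=52)
Maximum revenue is €55.
Now minimize piece count subject to staying optimal: for each k, pieces[k] = 1 + min over i with p[i]+r[k−i]=r[k] of pieces[k−i].
pieces[6] = 3
pieces[7] = 4
pieces[8] = 4
pieces[9] = 5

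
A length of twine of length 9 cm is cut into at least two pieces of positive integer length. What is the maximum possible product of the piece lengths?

Define P[k] = max over 1≤i<k of i · max(k−i, P[k−i]); the inner max lets the remainder stay uncut if that's better.
P[2] = 1×max(1,0) = 1×1 = 1
P[3] = max(1×2, 2×1) = 2
P[4] = max(1×3, 2×2, 3×1) = 4
P[5] = max(1×4, 2×3, 3×2, 4×1) = 6
P[6] = max(1×6, 2×4, 3×3, 4×2, 5×1) = 9
P[7] = max(1×9, 2×6, 3×4, 4×3, 5×2, 6×1) = 12
P[8] = max(1×12, 2×9, 3×6, …, 6×2, 7×1) = 18
P[9] = max(1×18, 2×12, 3×9, …, 7×2, 8×1) = 27
One optimal split: 3 + 3 + 3; product 3×3×3 = 27.

27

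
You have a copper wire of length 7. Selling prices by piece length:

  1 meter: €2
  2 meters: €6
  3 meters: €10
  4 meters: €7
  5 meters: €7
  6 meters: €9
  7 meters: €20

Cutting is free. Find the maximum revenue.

22

Build v[k] bottom-up: v[k] = max over allowed piece i of (p[i] + v[k−i]).
v[1] = 2
v[2] = max(2+2, 6+0) = 6
v[3] = max(2+6, 6+2, 10+0) = 10
v[4] = max(2+10, 6+6, 10+2, 7+0) = 12
v[5] = max(2+12, 6+10, 10+6, 7+2, 7+0) = 16
v[6] = max(2+16, 6+12, 10+10, 7+6, 7+2, 9+0) = 20
v[7] = max(2+20, 6+16, 10+12, …, 9+2, 20+0) = 22
One optimal cutting: 3 + 3 + 1 → €10 + €10 + €2 = €22.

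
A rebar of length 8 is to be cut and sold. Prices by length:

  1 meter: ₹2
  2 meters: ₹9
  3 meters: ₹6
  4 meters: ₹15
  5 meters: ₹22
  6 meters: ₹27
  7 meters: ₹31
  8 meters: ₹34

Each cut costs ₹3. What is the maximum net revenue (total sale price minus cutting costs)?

Consider every possible first cut. net[k] is the best of p[i]+net[k−i] over all sellable i≤k, charging 3 whenever i<k.
net[1] = 2
net[2] = max(2+2-3, 9+0) = 9
net[3] = max(2+9-3, 9+2-3, 6+0) = 8
net[4] = max(2+8-3, 9+9-3, 6+2-3, 15+0) = 15
net[5] = max(2+15-3, 9+8-3, 6+9-3, 15+2-3, 22+0) = 22
net[6] = max(2+22-3, 9+15-3, 6+8-3, 15+9-3, 22+2-3, 27+0) = 27
net[7] = max(2+27-3, 9+22-3, 6+15-3, …, 27+2-3, 31+0) = 31
net[8] = max(2+31-3, 9+27-3, 6+22-3, …, 31+2-3, 34+0) = 34
Best is to make no cuts and sell whole for ₹34.

34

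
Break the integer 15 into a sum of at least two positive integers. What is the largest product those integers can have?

243

Define g[k] = max over 1≤i<k of i · max(k−i, g[k−i]); the inner max lets the remainder stay uncut if that's better.
g[2] = 1·max(1,0) = 1·1 = 1
g[3] = 1·max(2,1) = 1·2 = 2
g[4] = 2·max(2,1) = 2·2 = 4
g[5] = 2·max(3,2) = 2·3 = 6
g[6] = 3·max(3,2) = 3·3 = 9
g[7] = 2·max(5,6) = 2·6 = 12
g[8] = 2·max(6,9) = 2·9 = 18
g[9] = 3·max(6,9) = 3·9 = 27
g[10] = 2·max(8,18) = 2·18 = 36
g[11] = 2·max(9,27) = 2·27 = 54
g[12] = 3·max(9,27) = 3·27 = 81
g[13] = 2·max(11,54) = 2·54 = 108
g[14] = 2·max(12,81) = 2·81 = 162
g[15] = 3·max(12,81) = 3·81 = 243
One optimal split: 3 + 3 + 3 + 3 + 3; product 3·3·3·3·3 = 243.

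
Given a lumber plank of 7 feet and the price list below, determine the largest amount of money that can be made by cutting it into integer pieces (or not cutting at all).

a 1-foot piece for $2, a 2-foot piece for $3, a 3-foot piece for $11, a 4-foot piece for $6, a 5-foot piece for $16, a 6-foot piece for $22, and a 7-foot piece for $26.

Consider every possible first cut. r[k] is the best of p[i]+r[k−i] over all sellable i≤k.
r[1] = 2
r[2] = max(2+2, 3+0) = 4
r[3] = max(2+4, 3+2, 11+0) = 11
r[4] = max(2+11, 3+4, 11+2, 6+0) = 13
r[5] = max(2+13, 3+11, 11+4, 6+2, 16+0) = 16
r[6] = max(2+16, 3+13, 11+11, 6+4, 16+2, 22+0) = 22
r[7] = max(2+22, 3+16, 11+13, …, 22+2, 26+0) = 26
Best is to sell the whole 7-foot piece uncut for $26.

26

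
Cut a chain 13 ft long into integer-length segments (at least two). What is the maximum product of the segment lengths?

108

Let m[k] be the best product for length k (with at least one cut). For each first piece i, the rest contributes max(k−i, m[k−i]).
m[2] = 1×max(1,0) = 1×1 = 1
m[3] = 1×max(2,1) = 1×2 = 2
m[4] = 2×max(2,1) = 2×2 = 4
m[5] = 2×max(3,2) = 2×3 = 6
m[6] = 3×max(3,2) = 3×3 = 9
m[7] = 2×max(5,6) = 2×6 = 12
m[8] = 2×max(6,9) = 2×9 = 18
m[9] = 3×max(6,9) = 3×9 = 27
m[10] = 2×max(8,18) = 2×18 = 36
m[11] = 2×max(9,27) = 2×27 = 54
m[12] = 3×max(9,27) = 3×27 = 81
m[13] = 2×max(11,54) = 2×54 = 108
One optimal split: 3 + 3 + 3 + 2 + 2; product 3×3×3×2×2 = 108.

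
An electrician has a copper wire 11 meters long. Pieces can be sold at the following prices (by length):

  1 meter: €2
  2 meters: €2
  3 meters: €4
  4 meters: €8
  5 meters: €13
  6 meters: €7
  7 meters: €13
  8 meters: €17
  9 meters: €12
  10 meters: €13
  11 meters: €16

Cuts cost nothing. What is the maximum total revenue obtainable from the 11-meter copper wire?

Build best[k] bottom-up: best[k] = max over allowed piece i of (p[i] + best[k−i]).
best[1] = 2
best[2] = 4  (first piece 1, then best[1]=2)
best[3] = 6  (first piece 1, then best[2]=4)
best[4] = 8  (first piece 1, then best[3]=6)
best[5] = 13
best[6] = 15  (first piece 1, then best[5]=13)
best[7] = 17  (first piece 1, then best[6]=15)
best[8] = 19  (first piece 1, then best[7]=17)
best[9] = 21  (first piece 1, then best[8]=19)
best[10] = 26  (first piece 5, then best[5]=13)
best[11] = 28  (first piece 1, then best[10]=26)
One optimal cutting: 5 + 5 + 1 → €13 + €13 + €2 = €28.

28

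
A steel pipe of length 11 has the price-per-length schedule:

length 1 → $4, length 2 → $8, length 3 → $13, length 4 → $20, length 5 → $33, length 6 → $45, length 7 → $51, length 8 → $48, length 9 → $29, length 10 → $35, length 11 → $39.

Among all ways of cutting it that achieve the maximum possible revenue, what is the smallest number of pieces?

Consider every possible first cut. r[k] is the best of p[i]+r[k−i] over all sellable i≤k.
r[1] = 4
r[2] = 8  (first piece 1, then r[1]=4)
r[3] = 13
r[4] = 20
r[5] = 33
r[6] = 45
r[7] = 51
r[8] = 55  (first piece 1, then r[7]=51)
r[9] = 59  (first piece 1, then r[8]=55)
r[10] = 66  (first piece 5, then r[5]=33)
r[11] = 78  (first piece 5, then r[6]=45)
Maximum revenue is $78.
Now minimize piece count subject to staying optimal: for each k, pieces[k] = 1 + min over i with p[i]+r[k−i]=r[k] of pieces[k−i].
pieces[8] = 2
pieces[9] = 2
pieces[10] = 2
pieces[11] = 2

2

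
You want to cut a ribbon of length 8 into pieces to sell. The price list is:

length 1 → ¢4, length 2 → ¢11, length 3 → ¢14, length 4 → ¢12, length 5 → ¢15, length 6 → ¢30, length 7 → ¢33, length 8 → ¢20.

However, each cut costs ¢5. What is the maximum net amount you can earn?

36

Let r[k] be the best obtainable value from length k. For each k, try every first piece i and keep the best of price[i] + r[k−i] minus the 5 cut fee when i<k.
r[1] = 4
r[2] = 11
r[3] = 14
r[4] = 17  (first piece 2, then r[2]=11)
r[5] = 20  (first piece 2, then r[3]=14)
r[6] = 30
r[7] = 33
r[8] = 36  (first piece 2, then r[6]=30)
One optimal plan: pieces 6 + 2 (1 cut) → ¢41 − ¢5 = ¢36.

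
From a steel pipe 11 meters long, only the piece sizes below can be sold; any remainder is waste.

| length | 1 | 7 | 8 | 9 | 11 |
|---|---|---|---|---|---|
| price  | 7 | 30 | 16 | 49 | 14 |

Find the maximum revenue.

Build f[k] bottom-up: f[k] = max over allowed piece i of (p[i] + f[k−i]).
f[1] = 7
f[2] = 14  (first piece 1, then f[1]=7)
f[3] = 21  (first piece 1, then f[2]=14)
f[4] = 28  (first piece 1, then f[3]=21)
f[5] = 35  (first piece 1, then f[4]=28)
f[6] = 42  (first piece 1, then f[5]=35)
f[7] = max(7+42, 30+0) = 49
f[8] = max(7+49, 30+7, 16+0) = 56
f[9] = max(7+56, 30+14, 16+7, 49+0) = 63
f[10] = max(7+63, 30+21, 16+14, 49+7) = 70
f[11] = max(7+70, 30+28, 16+21, 49+14, 14+0) = 77
One optimal cutting: 1 + 1 + 1 + 1 + 1 + 1 + 1 + 1 + 1 + 1 + 1 → $77.

77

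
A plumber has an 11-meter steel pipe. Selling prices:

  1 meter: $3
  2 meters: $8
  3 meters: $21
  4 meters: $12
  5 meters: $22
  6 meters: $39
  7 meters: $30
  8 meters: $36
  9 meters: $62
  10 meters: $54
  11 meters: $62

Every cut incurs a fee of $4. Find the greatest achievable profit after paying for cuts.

Consider every possible first cut. v[k] is the best of p[i]+v[k−i] over all sellable i≤k, charging 4 whenever i<k.
v[1] = 3
v[2] = max(3+3-4, 8+0) = 8
v[3] = max(3+8-4, 8+3-4, 21+0) = 21
v[4] = max(3+21-4, 8+8-4, 21+3-4, 12+0) = 20
v[5] = max(3+20-4, 8+21-4, 21+8-4, 12+3-4, 22+0) = 25
v[6] = max(3+25-4, 8+20-4, 21+21-4, 12+8-4, 22+3-4, 39+0) = 39
v[7] = max(3+39-4, 8+25-4, 21+20-4, …, 39+3-4, 30+0) = 38
v[8] = max(3+38-4, 8+39-4, 21+25-4, …, 30+3-4, 36+0) = 43
v[9] = max(3+43-4, 8+38-4, 21+39-4, …, 36+3-4, 62+0) = 62
v[10] = max(3+62-4, 8+43-4, 21+38-4, …, 62+3-4, 54+0) = 61
v[11] = max(3+61-4, 8+62-4, 21+43-4, …, 54+3-4, 62+0) = 66
One optimal plan: pieces 9 + 2 (1 cut) → $70 − $4 = $66.

66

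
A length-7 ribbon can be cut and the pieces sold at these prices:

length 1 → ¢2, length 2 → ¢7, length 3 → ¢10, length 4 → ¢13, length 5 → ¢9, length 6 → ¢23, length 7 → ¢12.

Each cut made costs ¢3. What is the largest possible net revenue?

Build r[k] bottom-up: r[k] = max over allowed piece i of (p[i] + r[k−i]) − 3 per cut.
r[1] = 2
r[2] = max(2+2-3, 7+0) = 7
r[3] = max(2+7-3, 7+2-3, 10+0) = 10
r[4] = max(2+10-3, 7+7-3, 10+2-3, 13+0) = 13
r[5] = max(2+13-3, 7+10-3, 10+7-3, 13+2-3, 9+0) = 14
r[6] = max(2+14-3, 7+13-3, 10+10-3, 13+7-3, 9+2-3, 23+0) = 23
r[7] = max(2+23-3, 7+14-3, 10+13-3, …, 23+2-3, 12+0) = 22
One optimal plan: pieces 6 + 1 (1 cut) → ¢25 − ¢3 = ¢22.

22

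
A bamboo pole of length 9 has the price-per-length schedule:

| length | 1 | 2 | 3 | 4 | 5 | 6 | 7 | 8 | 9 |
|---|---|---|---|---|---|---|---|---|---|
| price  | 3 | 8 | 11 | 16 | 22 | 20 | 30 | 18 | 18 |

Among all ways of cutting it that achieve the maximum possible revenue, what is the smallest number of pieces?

2

Build r[k] bottom-up: r[k] = max over allowed piece i of (p[i] + r[k−i]).
r[1] = 3
r[2] = max(3+3, 8+0) = 8
r[3] = max(3+8, 8+3, 11+0) = 11
r[4] = max(3+11, 8+8, 11+3, 16+0) = 16
r[5] = max(3+16, 8+11, 11+8, 16+3, 22+0) = 22
r[6] = max(3+22, 8+16, 11+11, 16+8, 22+3, 20+0) = 25
r[7] = max(3+25, 8+22, 11+16, …, 20+3, 30+0) = 30
r[8] = max(3+30, 8+25, 11+22, …, 30+3, 18+0) = 33
r[9] = max(3+33, 8+30, 11+25, …, 18+3, 18+0) = 38
Maximum revenue is $38.
Now minimize piece count subject to staying optimal: for each k, pieces[k] = 1 + min over i with p[i]+r[k−i]=r[k] of pieces[k−i].
pieces[6] = 2
pieces[7] = 1
pieces[8] = 2
pieces[9] = 2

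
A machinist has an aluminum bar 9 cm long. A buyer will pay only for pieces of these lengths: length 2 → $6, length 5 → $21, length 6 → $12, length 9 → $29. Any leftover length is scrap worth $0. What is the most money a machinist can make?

Consider every possible first cut. best[k] is the best of p[i]+best[k−i] over all sellable i≤k.
best[1] = 0
best[2] = 6
best[3] = 6
best[4] = 12  (first piece 2, then best[2]=6)
best[5] = max(6+6, 21+0) = 21
best[6] = max(6+12, 21+0, 12+0) = 21
best[7] = max(6+21, 21+6, 12+0) = 27
best[8] = max(6+21, 21+6, 12+6) = 27
best[9] = max(6+27, 21+12, 12+6, 29+0) = 33
One optimal cutting: 5 + 2 + 2 → $33.

33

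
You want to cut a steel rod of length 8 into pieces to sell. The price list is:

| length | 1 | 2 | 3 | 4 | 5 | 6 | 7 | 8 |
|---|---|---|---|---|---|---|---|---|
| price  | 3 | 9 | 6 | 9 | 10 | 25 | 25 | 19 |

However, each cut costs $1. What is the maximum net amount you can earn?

33

Let r[k] be the best obtainable value from length k. For each k, try every first piece i and keep the best of price[i] + r[k−i] minus the 1 cut fee when i<k.
r[1] = 3
r[2] = 9
r[3] = 11  (first piece 1, then r[2]=9)
r[4] = 17  (first piece 2, then r[2]=9)
r[5] = 19  (first piece 1, then r[4]=17)
r[6] = 25  (first piece 2, then r[4]=17)
r[7] = 27  (first piece 1, then r[6]=25)
r[8] = 33  (first piece 2, then r[6]=25)
One optimal plan: pieces 2 + 2 + 2 + 2 (3 cuts) → $36 − $3 = $33.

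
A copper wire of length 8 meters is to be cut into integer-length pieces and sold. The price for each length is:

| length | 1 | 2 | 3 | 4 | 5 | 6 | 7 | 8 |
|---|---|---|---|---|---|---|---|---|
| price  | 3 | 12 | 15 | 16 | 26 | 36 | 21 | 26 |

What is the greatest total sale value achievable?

48

Let v[k] be the best obtainable value from length k. For each k, try every first piece i and keep the best of price[i] + v[k−i].
v[1] = 3
v[2] = 12
v[3] = 15  (first piece 1, then v[2]=12)
v[4] = 24  (first piece 2, then v[2]=12)
v[5] = 27  (first piece 1, then v[4]=24)
v[6] = 36  (first piece 2, then v[4]=24)
v[7] = 39  (first piece 1, then v[6]=36)
v[8] = 48  (first piece 2, then v[6]=36)
One optimal cutting: 2 + 2 + 2 + 2 → €12 + €12 + €12 + €12 = €48.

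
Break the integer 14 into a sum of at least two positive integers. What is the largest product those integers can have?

162

Fill m[k] for k=2..14: at each k try every first piece i and multiply by the better of (k−i) uncut or m[k−i].
m[2] = 1*max(1,0) = 1*1 = 1
m[3] = 1*max(2,1) = 1*2 = 2
m[4] = 2*max(2,1) = 2*2 = 4
m[5] = 2*max(3,2) = 2*3 = 6
m[6] = 3*max(3,2) = 3*3 = 9
m[7] = 2*max(5,6) = 2*6 = 12
m[8] = 2*max(6,9) = 2*9 = 18
m[9] = 3*max(6,9) = 3*9 = 27
m[10] = 2*max(8,18) = 2*18 = 36
m[11] = 2*max(9,27) = 2*27 = 54
m[12] = 3*max(9,27) = 3*27 = 81
m[13] = 2*max(11,54) = 2*54 = 108
m[14] = 2*max(12,81) = 2*81 = 162
One optimal split: 3 + 3 + 3 + 3 + 2; product 3*3*3*3*2 = 162.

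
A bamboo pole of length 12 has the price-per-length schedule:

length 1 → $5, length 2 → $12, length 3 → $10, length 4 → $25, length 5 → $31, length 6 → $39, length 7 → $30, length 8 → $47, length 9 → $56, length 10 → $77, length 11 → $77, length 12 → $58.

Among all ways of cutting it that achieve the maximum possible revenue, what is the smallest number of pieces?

Build r[k] bottom-up: r[k] = max over allowed piece i of (p[i] + r[k−i]).
r[1] = 5
r[2] = 12
r[3] = 17  (first piece 1, then r[2]=12)
r[4] = 25
r[5] = 31
r[6] = 39
r[7] = 44  (first piece 1, then r[6]=39)
r[8] = 51  (first piece 2, then r[6]=39)
r[9] = 56  (first piece 1, then r[8]=51)
r[10] = 77
r[11] = 82  (first piece 1, then r[10]=77)
r[12] = 89  (first piece 2, then r[10]=77)
Maximum revenue is $89.
Now minimize piece count subject to staying optimal: for each k, pieces[k] = 1 + min over i with p[i]+r[k−i]=r[k] of pieces[k−i].
pieces[9] = 1
pieces[10] = 1
pieces[11] = 2
pieces[12] = 2

2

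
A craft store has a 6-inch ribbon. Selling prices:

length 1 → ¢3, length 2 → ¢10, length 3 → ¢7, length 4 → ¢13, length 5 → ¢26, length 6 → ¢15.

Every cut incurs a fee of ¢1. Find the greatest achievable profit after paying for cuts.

Build v[k] bottom-up: v[k] = max over allowed piece i of (p[i] + v[k−i]) − 1 per cut.
v[1] = 3
v[2] = max(3+3-1, 10+0) = 10
v[3] = max(3+10-1, 10+3-1, 7+0) = 12
v[4] = max(3+12-1, 10+10-1, 7+3-1, 13+0) = 19
v[5] = max(3+19-1, 10+12-1, 7+10-1, 13+3-1, 26+0) = 26
v[6] = max(3+26-1, 10+19-1, 7+12-1, 13+10-1, 26+3-1, 15+0) = 28
One optimal plan: pieces 5 + 1 (1 cut) → ¢29 − ¢1 = ¢28.

28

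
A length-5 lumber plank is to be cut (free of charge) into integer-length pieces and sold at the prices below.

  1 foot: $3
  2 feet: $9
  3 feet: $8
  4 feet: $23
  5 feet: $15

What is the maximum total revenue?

Build best[k] bottom-up: best[k] = max over allowed piece i of (p[i] + best[k−i]).
best[1] = 3
best[2] = 9
best[3] = 12  (first piece 1, then best[2]=9)
best[4] = 23
best[5] = 26  (first piece 1, then best[4]=23)
One optimal cutting: 4 + 1 → $23 + $3 = $26.

26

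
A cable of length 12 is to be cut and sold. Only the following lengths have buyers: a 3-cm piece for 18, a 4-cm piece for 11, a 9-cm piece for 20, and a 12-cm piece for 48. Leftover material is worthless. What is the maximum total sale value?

Build best[k] bottom-up: best[k] = max over allowed piece i of (p[i] + best[k−i]).
best[1] = 0
best[2] = 0
best[3] = 18
best[4] = max(18+0, 11+0) = 18
best[5] = max(18+0, 11+0) = 18
best[6] = max(18+18, 11+0) = 36
best[7] = max(18+18, 11+18) = 36
best[8] = max(18+18, 11+18) = 36
best[9] = max(18+36, 11+18, 20+0) = 54
best[10] = max(18+36, 11+36, 20+0) = 54
best[11] = max(18+36, 11+36, 20+0) = 54
best[12] = max(18+54, 11+36, 20+18, 48+0) = 72
One optimal cutting: 3 + 3 + 3 + 3 → 72.

72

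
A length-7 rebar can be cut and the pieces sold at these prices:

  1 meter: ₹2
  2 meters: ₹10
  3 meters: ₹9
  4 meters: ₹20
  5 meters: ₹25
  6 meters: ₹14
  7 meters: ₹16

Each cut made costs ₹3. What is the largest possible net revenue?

Let r[k] be the best obtainable value from length k. For each k, try every first piece i and keep the best of price[i] + r[k−i] minus the 3 cut fee when i<k.
r[1] = 2
r[2] = 10
r[3] = 9  (first piece 1, then r[2]=10)
r[4] = 20
r[5] = 25
r[6] = 27  (first piece 2, then r[4]=20)
r[7] = 32  (first piece 2, then r[5]=25)
One optimal plan: pieces 5 + 2 (1 cut) → ₹35 − ₹3 = ₹32.

32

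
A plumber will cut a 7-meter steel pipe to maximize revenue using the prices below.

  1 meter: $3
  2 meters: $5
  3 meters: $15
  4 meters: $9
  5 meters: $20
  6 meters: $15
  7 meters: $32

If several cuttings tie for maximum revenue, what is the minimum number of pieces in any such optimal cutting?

Let r[k] be the best obtainable value from length k. For each k, try every first piece i and keep the best of price[i] + r[k−i].
r[1] = 3
r[2] = max(3+3, 5+0) = 6
r[3] = max(3+6, 5+3, 15+0) = 15
r[4] = max(3+15, 5+6, 15+3, 9+0) = 18
r[5] = max(3+18, 5+15, 15+6, 9+3, 20+0) = 21
r[6] = max(3+21, 5+18, 15+15, 9+6, 20+3, 15+0) = 30
r[7] = max(3+30, 5+21, 15+18, …, 15+3, 32+0) = 33
Maximum revenue is $33.
Now minimize piece count subject to staying optimal: for each k, pieces[k] = 1 + min over i with p[i]+r[k−i]=r[k] of pieces[k−i].
pieces[4] = 2
pieces[5] = 3
pieces[6] = 2
pieces[7] = 3

3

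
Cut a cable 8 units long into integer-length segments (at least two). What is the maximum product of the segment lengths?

18

Define prod[k] = max over 1≤i<k of i · max(k−i, prod[k−i]); the inner max lets the remainder stay uncut if that's better.
prod[2] = 1×max(1,0) = 1×1 = 1
prod[3] = 1×max(2,1) = 1×2 = 2
prod[4] = 2×max(2,1) = 2×2 = 4
prod[5] = 2×max(3,2) = 2×3 = 6
prod[6] = 3×max(3,2) = 3×3 = 9
prod[7] = 2×max(5,6) = 2×6 = 12
prod[8] = 2×max(6,9) = 2×9 = 18
One optimal split: 3 + 3 + 2; product 3×3×2 = 18.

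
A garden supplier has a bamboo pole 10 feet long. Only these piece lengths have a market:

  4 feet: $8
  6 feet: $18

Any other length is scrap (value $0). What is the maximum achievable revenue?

Consider every possible first cut. f[k] is the best of p[i]+f[k−i] over all sellable i≤k.
f[1] = 0
f[2] = 0
f[3] = 0
f[4] = 8
f[5] = 8
f[6] = max(8+0, 18+0) = 18
f[7] = max(8+0, 18+0) = 18
f[8] = max(8+8, 18+0) = 18
f[9] = max(8+8, 18+0) = 18
f[10] = max(8+18, 18+8) = 26
One optimal cutting: 6 + 4 → $26.

26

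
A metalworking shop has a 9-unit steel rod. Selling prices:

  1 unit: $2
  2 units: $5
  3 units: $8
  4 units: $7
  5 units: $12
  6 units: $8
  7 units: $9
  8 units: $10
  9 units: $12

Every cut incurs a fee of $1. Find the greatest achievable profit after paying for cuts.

22

Let v[k] be the best obtainable value from length k. For each k, try every first piece i and keep the best of price[i] + v[k−i] minus the 1 cut fee when i<k.
v[1] = 2
v[2] = max(2+2-1, 5+0) = 5
v[3] = max(2+5-1, 5+2-1, 8+0) = 8
v[4] = max(2+8-1, 5+5-1, 8+2-1, 7+0) = 9
v[5] = max(2+9-1, 5+8-1, 8+5-1, 7+2-1, 12+0) = 12
v[6] = max(2+12-1, 5+9-1, 8+8-1, 7+5-1, 12+2-1, 8+0) = 15
v[7] = max(2+15-1, 5+12-1, 8+9-1, …, 8+2-1, 9+0) = 16
v[8] = max(2+16-1, 5+15-1, 8+12-1, …, 9+2-1, 10+0) = 19
v[9] = max(2+19-1, 5+16-1, 8+15-1, …, 10+2-1, 12+0) = 22
One optimal plan: pieces 3 + 3 + 3 (2 cuts) → $24 − $2 = $22.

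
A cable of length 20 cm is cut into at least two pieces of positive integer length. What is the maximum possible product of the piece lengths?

1458

Let f[k] be the best product for length k (with at least one cut). For each first piece i, the rest contributes max(k−i, f[k−i]).
Small cases: f[2]=1, f[3]=2, f[4]=4, f[5]=6, f[6]=9, f[7]=12, f[8]=18, f[9]=27, f[10]=36, f[11]=54, f[12]=81, f[13]=108.
f[14] = 2·max(12,81) = 2·81 = 162
f[15] = 3·max(12,81) = 3·81 = 243
f[16] = 2·max(14,162) = 2·162 = 324
f[17] = 2·max(15,243) = 2·243 = 486
f[18] = 3·max(15,243) = 3·243 = 729
f[19] = 2·max(17,486) = 2·486 = 972
f[20] = 2·max(18,729) = 2·729 = 1458
One optimal split: 3 + 3 + 3 + 3 + 3 + 3 + 2; product 3·3·3·3·3·3·2 = 1458.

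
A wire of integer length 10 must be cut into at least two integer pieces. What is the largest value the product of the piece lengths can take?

Define f[k] = max over 1≤i<k of i · max(k−i, f[k−i]); the inner max lets the remainder stay uncut if that's better.
Small cases: f[2]=1, f[3]=2, f[4]=4.
f[5] = 2×max(3,2) = 2×3 = 6
f[6] = 3×max(3,2) = 3×3 = 9
f[7] = 2×max(5,6) = 2×6 = 12
f[8] = 2×max(6,9) = 2×9 = 18
f[9] = 3×max(6,9) = 3×9 = 27
f[10] = 2×max(8,18) = 2×18 = 36
One optimal split: 3 + 3 + 2 + 2; product 3×3×2×2 = 36.

36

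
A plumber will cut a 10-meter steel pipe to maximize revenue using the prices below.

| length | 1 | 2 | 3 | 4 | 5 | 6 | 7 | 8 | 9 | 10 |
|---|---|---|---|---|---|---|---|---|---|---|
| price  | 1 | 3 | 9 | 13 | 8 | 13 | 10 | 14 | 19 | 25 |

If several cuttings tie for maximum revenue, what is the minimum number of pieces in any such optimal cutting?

Consider every possible first cut. r[k] is the best of p[i]+r[k−i] over all sellable i≤k.
r[1] = 1
r[2] = 3
r[3] = 9
r[4] = 13
r[5] = 14  (first piece 1, then r[4]=13)
r[6] = 18  (first piece 3, then r[3]=9)
r[7] = 22  (first piece 3, then r[4]=13)
r[8] = 26  (first piece 4, then r[4]=13)
r[9] = 27  (first piece 1, then r[8]=26)
r[10] = 31  (first piece 3, then r[7]=22)
Maximum revenue is $31.
Now minimize piece count subject to staying optimal: for each k, pieces[k] = 1 + min over i with p[i]+r[k−i]=r[k] of pieces[k−i].
pieces[7] = 2
pieces[8] = 2
pieces[9] = 3
pieces[10] = 3

3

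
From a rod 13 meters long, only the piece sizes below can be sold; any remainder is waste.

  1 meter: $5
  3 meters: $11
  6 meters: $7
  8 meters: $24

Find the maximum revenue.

Consider every possible first cut. r[k] is the best of p[i]+r[k−i] over all sellable i≤k.
r[1] = 5
r[2] = 10  (first piece 1, then r[1]=5)
r[3] = max(5+10, 11+0) = 15
r[4] = max(5+15, 11+5) = 20
r[5] = max(5+20, 11+10) = 25
r[6] = max(5+25, 11+15, 7+0) = 30
r[7] = max(5+30, 11+20, 7+5) = 35
r[8] = max(5+35, 11+25, 7+10, 24+0) = 40
r[9] = max(5+40, 11+30, 7+15, 24+5) = 45
r[10] = max(5+45, 11+35, 7+20, 24+10) = 50
r[11] = max(5+50, 11+40, 7+25, 24+15) = 55
r[12] = max(5+55, 11+45, 7+30, 24+20) = 60
r[13] = max(5+60, 11+50, 7+35, 24+25) = 65
One optimal cutting: 1 + 1 + 1 + 1 + 1 + 1 + 1 + 1 + 1 + 1 + 1 + 1 + 1 → $65.

65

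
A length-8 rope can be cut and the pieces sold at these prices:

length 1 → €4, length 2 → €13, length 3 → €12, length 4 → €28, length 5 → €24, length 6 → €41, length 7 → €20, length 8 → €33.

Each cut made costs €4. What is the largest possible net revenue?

Let v[k] be the best obtainable value from length k. For each k, try every first piece i and keep the best of price[i] + v[k−i] minus the 4 cut fee when i<k.
v[1] = 4
v[2] = max(4+4-4, 13+0) = 13
v[3] = max(4+13-4, 13+4-4, 12+0) = 13
v[4] = max(4+13-4, 13+13-4, 12+4-4, 28+0) = 28
v[5] = max(4+28-4, 13+13-4, 12+13-4, 28+4-4, 24+0) = 28
v[6] = max(4+28-4, 13+28-4, 12+13-4, 28+13-4, 24+4-4, 41+0) = 41
v[7] = max(4+41-4, 13+28-4, 12+28-4, …, 41+4-4, 20+0) = 41
v[8] = max(4+41-4, 13+41-4, 12+28-4, …, 20+4-4, 33+0) = 52
One optimal plan: pieces 4 + 4 (1 cut) → €56 − €4 = €52.

52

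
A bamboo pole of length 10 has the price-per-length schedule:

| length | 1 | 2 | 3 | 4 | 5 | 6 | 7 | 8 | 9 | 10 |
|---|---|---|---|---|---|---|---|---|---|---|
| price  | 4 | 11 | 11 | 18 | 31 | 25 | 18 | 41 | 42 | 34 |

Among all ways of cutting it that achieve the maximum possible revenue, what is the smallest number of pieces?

2

Build r[k] bottom-up: r[k] = max over allowed piece i of (p[i] + r[k−i]).
r[1] = 4
r[2] = 11
r[3] = 15  (first piece 1, then r[2]=11)
r[4] = 22  (first piece 2, then r[2]=11)
r[5] = 31
r[6] = 35  (first piece 1, then r[5]=31)
r[7] = 42  (first piece 2, then r[5]=31)
r[8] = 46  (first piece 1, then r[7]=42)
r[9] = 53  (first piece 2, then r[7]=42)
r[10] = 62  (first piece 5, then r[5]=31)
Maximum revenue is $62.
Now minimize piece count subject to staying optimal: for each k, pieces[k] = 1 + min over i with p[i]+r[k−i]=r[k] of pieces[k−i].
pieces[7] = 2
pieces[8] = 3
pieces[9] = 3
pieces[10] = 2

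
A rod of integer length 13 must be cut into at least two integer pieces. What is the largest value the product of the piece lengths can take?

Fill P[k] for k=2..13: at each k try every first piece i and multiply by the better of (k−i) uncut or P[k−i].
P[2] = 1*max(1,0) = 1*1 = 1
P[3] = 1*max(2,1) = 1*2 = 2
P[4] = 2*max(2,1) = 2*2 = 4
P[5] = 2*max(3,2) = 2*3 = 6
P[6] = 3*max(3,2) = 3*3 = 9
P[7] = 2*max(5,6) = 2*6 = 12
P[8] = 2*max(6,9) = 2*9 = 18
P[9] = 3*max(6,9) = 3*9 = 27
P[10] = 2*max(8,18) = 2*18 = 36
P[11] = 2*max(9,27) = 2*27 = 54
P[12] = 3*max(9,27) = 3*27 = 81
P[13] = 2*max(11,54) = 2*54 = 108
One optimal split: 3 + 3 + 3 + 2 + 2; product 3*3*3*2*2 = 108.

108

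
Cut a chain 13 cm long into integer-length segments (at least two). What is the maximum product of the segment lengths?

Fill g[k] for k=2..13: at each k try every first piece i and multiply by the better of (k−i) uncut or g[k−i].
g[2] = 1*max(1,0) = 1*1 = 1
g[3] = 1*max(2,1) = 1*2 = 2
g[4] = 2*max(2,1) = 2*2 = 4
g[5] = 2*max(3,2) = 2*3 = 6
g[6] = 3*max(3,2) = 3*3 = 9
g[7] = 2*max(5,6) = 2*6 = 12
g[8] = 2*max(6,9) = 2*9 = 18
g[9] = 3*max(6,9) = 3*9 = 27
g[10] = 2*max(8,18) = 2*18 = 36
g[11] = 2*max(9,27) = 2*27 = 54
g[12] = 3*max(9,27) = 3*27 = 81
g[13] = 2*max(11,54) = 2*54 = 108
One optimal split: 3 + 3 + 3 + 2 + 2; product 3*3*3*2*2 = 108.

108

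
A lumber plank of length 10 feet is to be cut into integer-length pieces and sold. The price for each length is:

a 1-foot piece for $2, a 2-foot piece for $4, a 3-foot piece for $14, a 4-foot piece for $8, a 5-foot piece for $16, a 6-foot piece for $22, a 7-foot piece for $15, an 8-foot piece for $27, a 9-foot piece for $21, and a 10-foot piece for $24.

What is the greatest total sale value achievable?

44

Let r[k] be the best obtainable value from length k. For each k, try every first piece i and keep the best of price[i] + r[k−i].
r[1] = 2
r[2] = max(2+2, 4+0) = 4
r[3] = max(2+4, 4+2, 14+0) = 14
r[4] = max(2+14, 4+4, 14+2, 8+0) = 16
r[5] = max(2+16, 4+14, 14+4, 8+2, 16+0) = 18
r[6] = max(2+18, 4+16, 14+14, 8+4, 16+2, 22+0) = 28
r[7] = max(2+28, 4+18, 14+16, …, 22+2, 15+0) = 30
r[8] = max(2+30, 4+28, 14+18, …, 15+2, 27+0) = 32
r[9] = max(2+32, 4+30, 14+28, …, 27+2, 21+0) = 42
r[10] = max(2+42, 4+32, 14+30, …, 21+2, 24+0) = 44
One optimal cutting: 3 + 3 + 3 + 1 → $14 + $14 + $14 + $2 = $44.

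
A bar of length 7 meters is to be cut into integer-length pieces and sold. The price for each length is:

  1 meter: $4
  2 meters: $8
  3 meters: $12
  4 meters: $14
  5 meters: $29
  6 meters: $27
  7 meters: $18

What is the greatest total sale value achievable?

Let v[k] be the best obtainable value from length k. For each k, try every first piece i and keep the best of price[i] + v[k−i].
v[1] = 4
v[2] = 8  (first piece 1, then v[1]=4)
v[3] = 12  (first piece 1, then v[2]=8)
v[4] = 16  (first piece 1, then v[3]=12)
v[5] = 29
v[6] = 33  (first piece 1, then v[5]=29)
v[7] = 37  (first piece 1, then v[6]=33)
One optimal cutting: 5 + 1 + 1 → $29 + $4 + $4 = $37.

37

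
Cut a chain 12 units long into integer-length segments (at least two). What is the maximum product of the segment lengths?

Let g[k] be the best product for length k (with at least one cut). For each first piece i, the rest contributes max(k−i, g[k−i]).
Small cases: g[2]=1, g[3]=2, g[4]=4.
g[5] = 2*max(3,2) = 2*3 = 6
g[6] = 3*max(3,2) = 3*3 = 9
g[7] = 2*max(5,6) = 2*6 = 12
g[8] = 2*max(6,9) = 2*9 = 18
g[9] = 3*max(6,9) = 3*9 = 27
g[10] = 2*max(8,18) = 2*18 = 36
g[11] = 2*max(9,27) = 2*27 = 54
g[12] = 3*max(9,27) = 3*27 = 81
One optimal split: 3 + 3 + 3 + 3; product 3*3*3*3 = 81.

81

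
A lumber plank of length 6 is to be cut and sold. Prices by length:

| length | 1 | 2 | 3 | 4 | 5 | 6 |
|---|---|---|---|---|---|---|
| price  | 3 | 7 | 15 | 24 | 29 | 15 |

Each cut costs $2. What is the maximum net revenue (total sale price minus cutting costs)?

Let v[k] be the best obtainable value from length k. For each k, try every first piece i and keep the best of price[i] + v[k−i] minus the 2 cut fee when i<k.
v[1] = 3
v[2] = max(3+3-2, 7+0) = 7
v[3] = max(3+7-2, 7+3-2, 15+0) = 15
v[4] = max(3+15-2, 7+7-2, 15+3-2, 24+0) = 24
v[5] = max(3+24-2, 7+15-2, 15+7-2, 24+3-2, 29+0) = 29
v[6] = max(3+29-2, 7+24-2, 15+15-2, 24+7-2, 29+3-2, 15+0) = 30
One optimal plan: pieces 5 + 1 (1 cut) → $32 − $2 = $30.

30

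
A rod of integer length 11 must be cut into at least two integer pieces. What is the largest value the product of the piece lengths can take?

54

Let g[k] be the best product for length k (with at least one cut). For each first piece i, the rest contributes max(k−i, g[k−i]).
g[2] = 1·max(1,0) = 1·1 = 1
g[3] = max(1·2, 2·1) = 2
g[4] = max(1·3, 2·2, 3·1) = 4
g[5] = max(1·4, 2·3, 3·2, 4·1) = 6
g[6] = max(1·6, 2·4, 3·3, 4·2, 5·1) = 9
g[7] = max(1·9, 2·6, 3·4, 4·3, 5·2, 6·1) = 12
g[8] = max(1·12, 2·9, 3·6, …, 6·2, 7·1) = 18
g[9] = max(1·18, 2·12, 3·9, …, 7·2, 8·1) = 27
g[10] = max(1·27, 2·18, 3·12, …, 8·2, 9·1) = 36
g[11] = max(1·36, 2·27, 3·18, …, 9·2, 10·1) = 54
One optimal split: 3 + 3 + 3 + 2; product 3·3·3·2 = 54.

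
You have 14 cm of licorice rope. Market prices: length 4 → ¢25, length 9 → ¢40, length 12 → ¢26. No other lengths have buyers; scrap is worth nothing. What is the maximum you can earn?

75

Build r[k] bottom-up: r[k] = max over allowed piece i of (p[i] + r[k−i]).
r[1] = 0
r[2] = 0
r[3] = 0
r[4] = 25
r[5] = 25
r[6] = 25
r[7] = 25
r[8] = 50  (first piece 4, then r[4]=25)
r[9] = 50
r[10] = 50
r[11] = 50
r[12] = 75  (first piece 4, then r[8]=50)
r[13] = 75
r[14] = 75
One optimal cutting: pieces 4 + 4 + 4 with 2 cm of scrap → ¢75.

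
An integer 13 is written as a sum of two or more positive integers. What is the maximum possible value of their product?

108

Define m[k] = max over 1≤i<k of i · max(k−i, m[k−i]); the inner max lets the remainder stay uncut if that's better.
m[2] = 1*max(1,0) = 1*1 = 1
m[3] = max(1*2, 2*1) = 2
m[4] = max(1*3, 2*2, 3*1) = 4
m[5] = max(1*4, 2*3, 3*2, 4*1) = 6
m[6] = max(1*6, 2*4, 3*3, 4*2, 5*1) = 9
m[7] = max(1*9, 2*6, 3*4, 4*3, 5*2, 6*1) = 12
m[8] = max(1*12, 2*9, 3*6, …, 6*2, 7*1) = 18
m[9] = max(1*18, 2*12, 3*9, …, 7*2, 8*1) = 27
m[10] = max(1*27, 2*18, 3*12, …, 8*2, 9*1) = 36
m[11] = max(1*36, 2*27, 3*18, …, 9*2, 10*1) = 54
m[12] = max(1*54, 2*36, 3*27, …, 10*2, 11*1) = 81
m[13] = max(1*81, 2*54, 3*36, …, 11*2, 12*1) = 108
One optimal split: 3 + 3 + 3 + 2 + 2; product 3*3*3*2*2 = 108.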